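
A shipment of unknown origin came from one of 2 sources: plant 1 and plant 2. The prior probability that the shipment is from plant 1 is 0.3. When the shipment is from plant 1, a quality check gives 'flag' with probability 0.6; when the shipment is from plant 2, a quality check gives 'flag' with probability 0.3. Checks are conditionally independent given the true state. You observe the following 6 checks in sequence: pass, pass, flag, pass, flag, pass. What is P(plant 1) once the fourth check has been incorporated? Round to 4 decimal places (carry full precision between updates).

Each posterior becomes the prior for the next update.
After 'pass': P(plant 1) = 0.4·0.3000 / (0.4·0.3000 + 0.7·0.7000) ≈ 0.1967
After 'pass': P(plant 1) = 0.4·0.1967 / (0.4·0.1967 + 0.7·0.8033) ≈ 0.1228
After 'flag': P(plant 1) = 0.6·0.1228 / (0.6·0.1228 + 0.3·0.8772) ≈ 0.2187
After 'pass': P(plant 1) = 0.4·0.2187 / (0.4·0.2187 + 0.7·0.7813) ≈ 0.1379

0.1379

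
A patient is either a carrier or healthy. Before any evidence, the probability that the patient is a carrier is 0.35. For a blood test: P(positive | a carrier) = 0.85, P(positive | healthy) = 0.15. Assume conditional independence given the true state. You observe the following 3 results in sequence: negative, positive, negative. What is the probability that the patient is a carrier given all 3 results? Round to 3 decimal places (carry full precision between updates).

0.087

After 'negative': P(carrier) = 0.15·0.3500 / (0.15·0.3500 + 0.85·0.6500) ≈ 0.0868
After 'positive': P(carrier) = 0.85·0.0868 / (0.85·0.0868 + 0.15·0.9132) ≈ 0.3500
After 'negative': P(carrier) = 0.15·0.3500 / (0.15·0.3500 + 0.85·0.6500) ≈ 0.0868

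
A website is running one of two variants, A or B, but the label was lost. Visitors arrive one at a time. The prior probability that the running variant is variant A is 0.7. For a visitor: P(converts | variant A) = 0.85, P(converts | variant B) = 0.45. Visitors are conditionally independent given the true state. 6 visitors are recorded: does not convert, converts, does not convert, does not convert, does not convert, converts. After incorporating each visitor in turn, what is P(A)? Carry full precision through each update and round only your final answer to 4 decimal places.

After 'does not convert': P(A) = 0.15·0.7000 / (0.15·0.7000 + 0.55·0.3000) ≈ 0.3889
After 'converts': P(A) = 0.85·0.3889 / (0.85·0.3889 + 0.45·0.6111) ≈ 0.5459
After 'does not convert': P(A) = 0.15·0.5459 / (0.15·0.5459 + 0.55·0.4541) ≈ 0.2469
After 'does not convert': P(A) = 0.15·0.2469 / (0.15·0.2469 + 0.55·0.7531) ≈ 0.0821
After 'does not convert': P(A) = 0.15·0.0821 / (0.15·0.0821 + 0.55·0.9179) ≈ 0.0238
After 'converts': P(A) = 0.85·0.0238 / (0.85·0.0238 + 0.45·0.9762) ≈ 0.0440

0.0440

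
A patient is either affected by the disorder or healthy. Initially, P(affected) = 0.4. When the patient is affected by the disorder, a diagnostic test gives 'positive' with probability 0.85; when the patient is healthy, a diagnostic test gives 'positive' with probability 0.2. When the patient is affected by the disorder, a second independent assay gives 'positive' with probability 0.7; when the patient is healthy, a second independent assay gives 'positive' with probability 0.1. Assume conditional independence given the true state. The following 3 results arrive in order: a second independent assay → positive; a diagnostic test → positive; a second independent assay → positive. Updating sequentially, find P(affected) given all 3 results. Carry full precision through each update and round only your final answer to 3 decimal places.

0.993

After a second independent assay='positive': P(affected) = 0.7·0.4000 / (0.7·0.4000 + 0.1·0.6000) ≈ 0.8235
After a diagnostic test='positive': P(affected) = 0.85·0.8235 / (0.85·0.8235 + 0.2·0.1765) ≈ 0.9520
After a second independent assay='positive': P(affected) = 0.7·0.9520 / (0.7·0.9520 + 0.1·0.0480) ≈ 0.9928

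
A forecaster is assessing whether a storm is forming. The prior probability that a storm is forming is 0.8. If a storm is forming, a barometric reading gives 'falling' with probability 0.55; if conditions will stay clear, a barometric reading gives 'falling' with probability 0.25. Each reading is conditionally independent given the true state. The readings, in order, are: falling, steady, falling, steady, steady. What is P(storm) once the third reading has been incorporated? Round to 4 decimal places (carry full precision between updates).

After 'falling': P(storm) = 0.55·0.8000 / (0.55·0.8000 + 0.25·0.2000) ≈ 0.8980
After 'steady': P(storm) = 0.45·0.8980 / (0.45·0.8980 + 0.75·0.1020) ≈ 0.8408
After 'falling': P(storm) = 0.55·0.8408 / (0.55·0.8408 + 0.25·0.1592) ≈ 0.9207

0.9207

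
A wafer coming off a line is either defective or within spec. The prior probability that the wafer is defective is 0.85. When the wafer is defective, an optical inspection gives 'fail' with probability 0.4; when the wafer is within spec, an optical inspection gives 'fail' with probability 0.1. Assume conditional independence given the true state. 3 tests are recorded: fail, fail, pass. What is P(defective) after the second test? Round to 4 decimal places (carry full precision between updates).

After 'fail': P(defective) = 0.4·0.8500 / (0.4·0.8500 + 0.1·0.1500) ≈ 0.9577
After 'fail': P(defective) = 0.4·0.9577 / (0.4·0.9577 + 0.1·0.0423) ≈ 0.9891

0.9891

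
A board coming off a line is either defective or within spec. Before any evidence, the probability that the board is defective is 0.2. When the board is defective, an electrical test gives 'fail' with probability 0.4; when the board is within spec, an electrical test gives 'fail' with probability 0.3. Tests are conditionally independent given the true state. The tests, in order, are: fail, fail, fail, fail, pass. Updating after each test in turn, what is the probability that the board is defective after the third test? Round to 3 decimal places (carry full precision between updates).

0.372

After 'fail': P(defective) = 0.4·0.2000 / (0.4·0.2000 + 0.3·0.8000) ≈ 0.2500
After 'fail': P(defective) = 0.4·0.2500 / (0.4·0.2500 + 0.3·0.7500) ≈ 0.3077
After 'fail': P(defective) = 0.4·0.3077 / (0.4·0.3077 + 0.3·0.6923) ≈ 0.3721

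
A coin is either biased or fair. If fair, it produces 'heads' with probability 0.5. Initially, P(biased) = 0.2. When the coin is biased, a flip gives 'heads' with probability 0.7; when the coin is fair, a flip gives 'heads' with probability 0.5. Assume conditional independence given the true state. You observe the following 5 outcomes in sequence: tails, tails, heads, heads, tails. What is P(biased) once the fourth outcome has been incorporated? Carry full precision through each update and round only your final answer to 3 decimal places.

After 'tails': P(biased) = 0.3·0.2000 / (0.3·0.2000 + 0.5·0.8000) ≈ 0.1304
After 'tails': P(biased) = 0.3·0.1304 / (0.3·0.1304 + 0.5·0.8696) ≈ 0.0826
After 'heads': P(biased) = 0.7·0.0826 / (0.7·0.0826 + 0.5·0.9174) ≈ 0.1119
After 'heads': P(biased) = 0.7·0.1119 / (0.7·0.1119 + 0.5·0.8881) ≈ 0.1499

0.150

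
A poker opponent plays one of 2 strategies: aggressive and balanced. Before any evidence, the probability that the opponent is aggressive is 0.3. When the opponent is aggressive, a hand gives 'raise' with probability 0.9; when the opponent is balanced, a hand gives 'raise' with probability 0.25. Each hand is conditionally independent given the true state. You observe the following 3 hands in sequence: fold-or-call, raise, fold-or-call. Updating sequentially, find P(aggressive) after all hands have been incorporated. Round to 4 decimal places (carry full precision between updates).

0.0267

After 'fold-or-call': P(aggressive) = 0.1·0.3000 / (0.1·0.3000 + 0.75·0.7000) ≈ 0.0541
After 'raise': P(aggressive) = 0.9·0.0541 / (0.9·0.0541 + 0.25·0.9459) ≈ 0.1706
After 'fold-or-call': P(aggressive) = 0.1·0.1706 / (0.1·0.1706 + 0.75·0.8294) ≈ 0.0267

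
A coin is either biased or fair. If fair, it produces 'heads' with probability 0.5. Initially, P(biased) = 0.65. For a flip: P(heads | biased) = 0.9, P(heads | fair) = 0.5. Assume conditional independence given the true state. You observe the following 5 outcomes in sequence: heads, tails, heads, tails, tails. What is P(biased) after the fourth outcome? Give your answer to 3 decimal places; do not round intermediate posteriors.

0.194

After 'heads': P(biased) = 0.9·0.6500 / (0.9·0.6500 + 0.5·0.3500) ≈ 0.7697
After 'tails': P(biased) = 0.1·0.7697 / (0.1·0.7697 + 0.5·0.2303) ≈ 0.4007
After 'heads': P(biased) = 0.9·0.4007 / (0.9·0.4007 + 0.5·0.5993) ≈ 0.5462
After 'tails': P(biased) = 0.1·0.5462 / (0.1·0.5462 + 0.5·0.4538) ≈ 0.1940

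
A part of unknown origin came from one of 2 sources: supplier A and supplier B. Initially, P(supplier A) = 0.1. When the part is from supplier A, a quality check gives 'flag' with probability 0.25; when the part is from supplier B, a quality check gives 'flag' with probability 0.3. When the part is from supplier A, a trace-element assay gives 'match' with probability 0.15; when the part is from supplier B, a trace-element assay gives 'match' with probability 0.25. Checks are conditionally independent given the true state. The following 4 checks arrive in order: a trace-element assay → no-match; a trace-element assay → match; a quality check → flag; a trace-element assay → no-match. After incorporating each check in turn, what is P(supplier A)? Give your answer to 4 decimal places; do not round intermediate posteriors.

0.0666

Each posterior becomes the prior for the next update.
After a trace-element assay='no-match': P(supplier A) = 0.85·0.1000 / (0.85·0.1000 + 0.75·0.9000) ≈ 0.1118
After a trace-element assay='match': P(supplier A) = 0.15·0.1118 / (0.15·0.1118 + 0.25·0.8882) ≈ 0.0702
After a quality check='flag': P(supplier A) = 0.25·0.0702 / (0.25·0.0702 + 0.3·0.9298) ≈ 0.0592
After a trace-element assay='no-match': P(supplier A) = 0.85·0.0592 / (0.85·0.0592 + 0.75·0.9408) ≈ 0.0666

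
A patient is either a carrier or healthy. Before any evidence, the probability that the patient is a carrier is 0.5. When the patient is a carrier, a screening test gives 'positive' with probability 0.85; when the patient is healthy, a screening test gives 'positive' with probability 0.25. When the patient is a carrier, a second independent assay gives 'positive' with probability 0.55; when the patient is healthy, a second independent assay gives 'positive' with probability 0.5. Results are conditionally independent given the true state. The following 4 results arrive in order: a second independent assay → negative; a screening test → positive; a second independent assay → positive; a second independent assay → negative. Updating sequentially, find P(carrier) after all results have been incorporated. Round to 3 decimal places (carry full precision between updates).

0.752

After a second independent assay='negative': P(carrier) = 0.45·0.5000 / (0.45·0.5000 + 0.5·0.5000) ≈ 0.4737
After a screening test='positive': P(carrier) = 0.85·0.4737 / (0.85·0.4737 + 0.25·0.5263) ≈ 0.7537
After a second independent assay='positive': P(carrier) = 0.55·0.7537 / (0.55·0.7537 + 0.5·0.2463) ≈ 0.7710
After a second independent assay='negative': P(carrier) = 0.45·0.7710 / (0.45·0.7710 + 0.5·0.2290) ≈ 0.7518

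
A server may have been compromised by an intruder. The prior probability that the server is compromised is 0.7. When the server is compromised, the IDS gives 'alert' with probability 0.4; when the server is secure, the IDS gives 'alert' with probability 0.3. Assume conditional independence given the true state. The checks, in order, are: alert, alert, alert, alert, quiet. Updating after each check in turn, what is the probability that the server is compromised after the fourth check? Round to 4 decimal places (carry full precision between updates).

0.8806

After 'alert': P(compromised) = 0.4·0.7000 / (0.4·0.7000 + 0.3·0.3000) ≈ 0.7568
After 'alert': P(compromised) = 0.4·0.7568 / (0.4·0.7568 + 0.3·0.2432) ≈ 0.8058
After 'alert': P(compromised) = 0.4·0.8058 / (0.4·0.8058 + 0.3·0.1942) ≈ 0.8469
After 'alert': P(compromised) = 0.4·0.8469 / (0.4·0.8469 + 0.3·0.1531) ≈ 0.8806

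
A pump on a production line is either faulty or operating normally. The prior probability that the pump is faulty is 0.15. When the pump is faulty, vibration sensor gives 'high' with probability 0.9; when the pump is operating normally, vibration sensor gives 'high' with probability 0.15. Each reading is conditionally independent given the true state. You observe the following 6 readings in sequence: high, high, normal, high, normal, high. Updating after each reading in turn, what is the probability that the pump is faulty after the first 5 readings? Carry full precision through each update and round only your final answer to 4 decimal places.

0.3454

Apply Bayes' rule sequentially, carrying P(faulty) forward.
After 'high': P(faulty) = 0.9·0.1500 / (0.9·0.1500 + 0.15·0.8500) ≈ 0.5143
After 'high': P(faulty) = 0.9·0.5143 / (0.9·0.5143 + 0.15·0.4857) ≈ 0.8640
After 'normal': P(faulty) = 0.1·0.8640 / (0.1·0.8640 + 0.85·0.1360) ≈ 0.4277
After 'high': P(faulty) = 0.9·0.4277 / (0.9·0.4277 + 0.15·0.5723) ≈ 0.8177
After 'normal': P(faulty) = 0.1·0.8177 / (0.1·0.8177 + 0.85·0.1823) ≈ 0.3454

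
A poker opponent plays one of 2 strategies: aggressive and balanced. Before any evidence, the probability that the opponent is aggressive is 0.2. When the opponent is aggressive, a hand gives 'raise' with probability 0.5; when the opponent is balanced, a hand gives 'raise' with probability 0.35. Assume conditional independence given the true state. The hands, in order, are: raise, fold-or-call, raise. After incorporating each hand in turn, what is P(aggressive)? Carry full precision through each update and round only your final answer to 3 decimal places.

After 'raise': P(aggressive) = 0.5·0.2000 / (0.5·0.2000 + 0.35·0.8000) ≈ 0.2632
After 'fold-or-call': P(aggressive) = 0.5·0.2632 / (0.5·0.2632 + 0.65·0.7368) ≈ 0.2155
After 'raise': P(aggressive) = 0.5·0.2155 / (0.5·0.2155 + 0.35·0.7845) ≈ 0.2818

0.282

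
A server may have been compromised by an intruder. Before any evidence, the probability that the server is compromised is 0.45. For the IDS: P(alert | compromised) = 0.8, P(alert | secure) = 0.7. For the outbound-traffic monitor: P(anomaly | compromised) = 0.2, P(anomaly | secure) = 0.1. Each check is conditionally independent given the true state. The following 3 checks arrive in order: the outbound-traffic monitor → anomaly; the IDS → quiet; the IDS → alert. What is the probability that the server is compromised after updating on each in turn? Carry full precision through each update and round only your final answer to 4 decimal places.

After the outbound-traffic monitor='anomaly': P(compromised) = 0.2·0.4500 / (0.2·0.4500 + 0.1·0.5500) ≈ 0.6207
After the IDS='quiet': P(compromised) = 0.2·0.6207 / (0.2·0.6207 + 0.3·0.3793) ≈ 0.5217
After the IDS='alert': P(compromised) = 0.8·0.5217 / (0.8·0.5217 + 0.7·0.4783) ≈ 0.5549

0.5549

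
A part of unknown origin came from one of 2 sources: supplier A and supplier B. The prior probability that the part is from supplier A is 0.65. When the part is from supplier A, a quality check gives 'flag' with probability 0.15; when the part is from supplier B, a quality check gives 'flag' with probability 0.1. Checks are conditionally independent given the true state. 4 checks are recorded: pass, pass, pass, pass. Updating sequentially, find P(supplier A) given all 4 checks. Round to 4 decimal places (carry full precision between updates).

0.5964

Each posterior becomes the prior for the next update.
After 'pass': P(supplier A) = 0.85·0.6500 / (0.85·0.6500 + 0.9·0.3500) ≈ 0.6369
After 'pass': P(supplier A) = 0.85·0.6369 / (0.85·0.6369 + 0.9·0.3631) ≈ 0.6236
After 'pass': P(supplier A) = 0.85·0.6236 / (0.85·0.6236 + 0.9·0.3764) ≈ 0.6101
After 'pass': P(supplier A) = 0.85·0.6101 / (0.85·0.6101 + 0.9·0.3899) ≈ 0.5964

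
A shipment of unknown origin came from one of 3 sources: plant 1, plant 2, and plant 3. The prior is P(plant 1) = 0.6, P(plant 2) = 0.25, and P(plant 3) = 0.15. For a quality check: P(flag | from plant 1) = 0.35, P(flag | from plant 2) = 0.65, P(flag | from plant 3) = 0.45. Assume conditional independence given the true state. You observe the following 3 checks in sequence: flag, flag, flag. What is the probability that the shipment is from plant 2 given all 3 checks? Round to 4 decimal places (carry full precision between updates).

0.6354

Each posterior becomes the prior for the next update.
After 'flag': normaliser = 0.35·0.6000 + 0.65·0.2500 + 0.45·0.1500; P(plant 1) ≈ 0.4773, P(plant 2) ≈ 0.3693, P(plant 3) ≈ 0.1534
After 'flag': normaliser = 0.35·0.4773 + 0.65·0.3693 + 0.45·0.1534; P(plant 1) ≈ 0.3508, P(plant 2) ≈ 0.5042, P(plant 3) ≈ 0.1450
After 'flag': normaliser = 0.35·0.3508 + 0.65·0.5042 + 0.45·0.1450; P(plant 1) ≈ 0.2381, P(plant 2) ≈ 0.6354, P(plant 3) ≈ 0.1265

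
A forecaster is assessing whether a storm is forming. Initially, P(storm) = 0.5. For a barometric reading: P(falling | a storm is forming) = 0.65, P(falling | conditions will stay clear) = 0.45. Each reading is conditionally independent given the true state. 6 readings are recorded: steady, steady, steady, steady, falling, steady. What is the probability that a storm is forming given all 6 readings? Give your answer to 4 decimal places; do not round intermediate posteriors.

0.1310

After 'steady': P(storm) = 0.35·0.5000 / (0.35·0.5000 + 0.55·0.5000) ≈ 0.3889
After 'steady': P(storm) = 0.35·0.3889 / (0.35·0.3889 + 0.55·0.6111) ≈ 0.2882
After 'steady': P(storm) = 0.35·0.2882 / (0.35·0.2882 + 0.55·0.7118) ≈ 0.2049
After 'steady': P(storm) = 0.35·0.2049 / (0.35·0.2049 + 0.55·0.7951) ≈ 0.1409
After 'falling': P(storm) = 0.65·0.1409 / (0.65·0.1409 + 0.45·0.8591) ≈ 0.1915
After 'steady': P(storm) = 0.35·0.1915 / (0.35·0.1915 + 0.55·0.8085) ≈ 0.1310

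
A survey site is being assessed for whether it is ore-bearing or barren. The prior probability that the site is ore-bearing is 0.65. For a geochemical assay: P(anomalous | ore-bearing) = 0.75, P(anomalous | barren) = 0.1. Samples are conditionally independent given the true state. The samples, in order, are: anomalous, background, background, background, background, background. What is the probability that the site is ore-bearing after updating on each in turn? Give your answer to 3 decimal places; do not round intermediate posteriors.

0.023

Each posterior becomes the prior for the next update.
After 'anomalous': P(ore) = 0.75·0.6500 / (0.75·0.6500 + 0.1·0.3500) ≈ 0.9330
After 'background': P(ore) = 0.25·0.9330 / (0.25·0.9330 + 0.9·0.0670) ≈ 0.7946
After 'background': P(ore) = 0.25·0.7946 / (0.25·0.7946 + 0.9·0.2054) ≈ 0.5180
After 'background': P(ore) = 0.25·0.5180 / (0.25·0.5180 + 0.9·0.4820) ≈ 0.2299
After 'background': P(ore) = 0.25·0.2299 / (0.25·0.2299 + 0.9·0.7701) ≈ 0.0766
After 'background': P(ore) = 0.25·0.0766 / (0.25·0.0766 + 0.9·0.9234) ≈ 0.0225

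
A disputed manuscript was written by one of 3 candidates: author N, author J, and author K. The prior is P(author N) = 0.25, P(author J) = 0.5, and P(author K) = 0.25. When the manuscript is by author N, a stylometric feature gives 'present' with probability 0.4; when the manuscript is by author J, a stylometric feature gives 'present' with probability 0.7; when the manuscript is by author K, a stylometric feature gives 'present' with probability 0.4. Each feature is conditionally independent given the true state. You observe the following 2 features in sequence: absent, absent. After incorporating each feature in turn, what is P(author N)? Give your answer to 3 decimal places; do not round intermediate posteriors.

After 'absent': normaliser = 0.6·0.2500 + 0.3·0.5000 + 0.6·0.2500; P(author N) ≈ 0.3333, P(author J) ≈ 0.3333, P(author K) ≈ 0.3333
After 'absent': normaliser = 0.6·0.3333 + 0.3·0.3333 + 0.6·0.3333; P(author N) ≈ 0.4000, P(author J) ≈ 0.2000, P(author K) ≈ 0.4000

0.400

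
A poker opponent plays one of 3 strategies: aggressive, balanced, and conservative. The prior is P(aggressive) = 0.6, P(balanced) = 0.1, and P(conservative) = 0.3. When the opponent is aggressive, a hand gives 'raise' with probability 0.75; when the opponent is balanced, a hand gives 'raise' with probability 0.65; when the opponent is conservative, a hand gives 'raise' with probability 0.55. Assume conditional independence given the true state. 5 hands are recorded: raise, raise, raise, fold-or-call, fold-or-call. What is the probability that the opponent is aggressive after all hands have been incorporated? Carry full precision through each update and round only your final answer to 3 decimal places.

0.540

Each posterior becomes the prior for the next update.
After 'raise': normaliser = 0.75·0.6000 + 0.65·0.1000 + 0.55·0.3000; P(aggressive) ≈ 0.6618, P(balanced) ≈ 0.0956, P(conservative) ≈ 0.2426
After 'raise': normaliser = 0.75·0.6618 + 0.65·0.0956 + 0.55·0.2426; P(aggressive) ≈ 0.7173, P(balanced) ≈ 0.0898, P(conservative) ≈ 0.1929
After 'raise': normaliser = 0.75·0.7173 + 0.65·0.0898 + 0.55·0.1929; P(aggressive) ≈ 0.7659, P(balanced) ≈ 0.0831, P(conservative) ≈ 0.1510
After 'fold-or-call': normaliser = 0.25·0.7659 + 0.35·0.0831 + 0.45·0.1510; P(aggressive) ≈ 0.6636, P(balanced) ≈ 0.1008, P(conservative) ≈ 0.2356
After 'fold-or-call': normaliser = 0.25·0.6636 + 0.35·0.1008 + 0.45·0.2356; P(aggressive) ≈ 0.5401, P(balanced) ≈ 0.1148, P(conservative) ≈ 0.3451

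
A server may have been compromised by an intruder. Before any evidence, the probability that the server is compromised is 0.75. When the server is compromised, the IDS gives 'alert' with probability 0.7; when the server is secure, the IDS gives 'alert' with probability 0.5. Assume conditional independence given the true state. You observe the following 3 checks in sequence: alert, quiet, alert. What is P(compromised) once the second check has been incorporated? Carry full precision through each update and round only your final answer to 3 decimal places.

Each posterior becomes the prior for the next update.
After 'alert': P(compromised) = 0.7·0.7500 / (0.7·0.7500 + 0.5·0.2500) ≈ 0.8077
After 'quiet': P(compromised) = 0.3·0.8077 / (0.3·0.8077 + 0.5·0.1923) ≈ 0.7159

0.716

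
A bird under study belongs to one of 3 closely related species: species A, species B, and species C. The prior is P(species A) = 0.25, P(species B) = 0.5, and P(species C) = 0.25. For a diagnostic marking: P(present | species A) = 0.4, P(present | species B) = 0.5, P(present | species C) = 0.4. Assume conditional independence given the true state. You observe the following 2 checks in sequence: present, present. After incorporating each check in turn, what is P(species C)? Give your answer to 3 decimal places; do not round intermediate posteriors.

Each posterior becomes the prior for the next update.
After 'present': normaliser = 0.4·0.2500 + 0.5·0.5000 + 0.4·0.2500; P(species A) ≈ 0.2222, P(species B) ≈ 0.5556, P(species C) ≈ 0.2222
After 'present': normaliser = 0.4·0.2222 + 0.5·0.5556 + 0.4·0.2222; P(species A) ≈ 0.1951, P(species B) ≈ 0.6098, P(species C) ≈ 0.1951

0.195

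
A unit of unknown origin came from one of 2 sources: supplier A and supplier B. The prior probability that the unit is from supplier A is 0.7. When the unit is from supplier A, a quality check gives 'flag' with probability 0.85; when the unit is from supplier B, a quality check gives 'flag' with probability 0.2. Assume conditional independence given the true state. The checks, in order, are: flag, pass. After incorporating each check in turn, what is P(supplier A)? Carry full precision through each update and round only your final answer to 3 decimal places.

0.650

Apply Bayes' rule sequentially, carrying P(supplier A) forward.
After 'flag': P(supplier A) = 0.85·0.7000 / (0.85·0.7000 + 0.2·0.3000) ≈ 0.9084
After 'pass': P(supplier A) = 0.15·0.9084 / (0.15·0.9084 + 0.8·0.0916) ≈ 0.6503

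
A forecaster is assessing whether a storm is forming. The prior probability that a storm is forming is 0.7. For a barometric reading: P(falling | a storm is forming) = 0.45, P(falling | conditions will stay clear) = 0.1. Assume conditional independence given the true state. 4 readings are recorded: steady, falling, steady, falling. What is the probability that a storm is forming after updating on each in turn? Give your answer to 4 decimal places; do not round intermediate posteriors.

0.9464

Each posterior becomes the prior for the next update.
After 'steady': P(storm) = 0.55·0.7000 / (0.55·0.7000 + 0.9·0.3000) ≈ 0.5878
After 'falling': P(storm) = 0.45·0.5878 / (0.45·0.5878 + 0.1·0.4122) ≈ 0.8652
After 'steady': P(storm) = 0.55·0.8652 / (0.55·0.8652 + 0.9·0.1348) ≈ 0.7968
After 'falling': P(storm) = 0.45·0.7968 / (0.45·0.7968 + 0.1·0.2032) ≈ 0.9464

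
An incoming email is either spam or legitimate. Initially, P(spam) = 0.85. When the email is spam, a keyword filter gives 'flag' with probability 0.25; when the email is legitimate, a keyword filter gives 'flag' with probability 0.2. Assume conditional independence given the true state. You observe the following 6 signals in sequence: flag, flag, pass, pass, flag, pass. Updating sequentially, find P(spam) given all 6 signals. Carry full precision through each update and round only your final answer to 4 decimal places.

Each posterior becomes the prior for the next update.
After 'flag': P(spam) = 0.25·0.8500 / (0.25·0.8500 + 0.2·0.1500) ≈ 0.8763
After 'flag': P(spam) = 0.25·0.8763 / (0.25·0.8763 + 0.2·0.1237) ≈ 0.8985
After 'pass': P(spam) = 0.75·0.8985 / (0.75·0.8985 + 0.8·0.1015) ≈ 0.8925
After 'pass': P(spam) = 0.75·0.8925 / (0.75·0.8925 + 0.8·0.1075) ≈ 0.8861
After 'flag': P(spam) = 0.25·0.8861 / (0.25·0.8861 + 0.2·0.1139) ≈ 0.9068
After 'pass': P(spam) = 0.75·0.9068 / (0.75·0.9068 + 0.8·0.0932) ≈ 0.9012

0.9012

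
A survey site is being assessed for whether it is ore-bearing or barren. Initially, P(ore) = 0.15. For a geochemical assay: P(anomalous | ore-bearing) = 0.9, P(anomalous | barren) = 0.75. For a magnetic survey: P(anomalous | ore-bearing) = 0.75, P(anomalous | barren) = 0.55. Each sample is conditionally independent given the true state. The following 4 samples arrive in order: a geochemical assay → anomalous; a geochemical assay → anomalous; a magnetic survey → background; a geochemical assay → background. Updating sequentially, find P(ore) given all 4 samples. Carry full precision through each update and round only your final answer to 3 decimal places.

Apply Bayes' rule sequentially, carrying P(ore) forward.
After a geochemical assay='anomalous': P(ore) = 0.9·0.1500 / (0.9·0.1500 + 0.75·0.8500) ≈ 0.1748
After a geochemical assay='anomalous': P(ore) = 0.9·0.1748 / (0.9·0.1748 + 0.75·0.8252) ≈ 0.2026
After a magnetic survey='background': P(ore) = 0.25·0.2026 / (0.25·0.2026 + 0.45·0.7974) ≈ 0.1237
After a geochemical assay='background': P(ore) = 0.1·0.1237 / (0.1·0.1237 + 0.25·0.8763) ≈ 0.0535

0.053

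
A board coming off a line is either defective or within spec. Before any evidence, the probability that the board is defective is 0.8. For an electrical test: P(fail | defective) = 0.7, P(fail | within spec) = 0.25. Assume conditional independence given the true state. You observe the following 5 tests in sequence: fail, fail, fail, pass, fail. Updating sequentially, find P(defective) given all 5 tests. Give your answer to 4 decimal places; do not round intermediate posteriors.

After 'fail': P(defective) = 0.7·0.8000 / (0.7·0.8000 + 0.25·0.2000) ≈ 0.9180
After 'fail': P(defective) = 0.7·0.9180 / (0.7·0.9180 + 0.25·0.0820) ≈ 0.9691
After 'fail': P(defective) = 0.7·0.9691 / (0.7·0.9691 + 0.25·0.0309) ≈ 0.9887
After 'pass': P(defective) = 0.3·0.9887 / (0.3·0.9887 + 0.75·0.0113) ≈ 0.9723
After 'fail': P(defective) = 0.7·0.9723 / (0.7·0.9723 + 0.25·0.0277) ≈ 0.9899

0.9899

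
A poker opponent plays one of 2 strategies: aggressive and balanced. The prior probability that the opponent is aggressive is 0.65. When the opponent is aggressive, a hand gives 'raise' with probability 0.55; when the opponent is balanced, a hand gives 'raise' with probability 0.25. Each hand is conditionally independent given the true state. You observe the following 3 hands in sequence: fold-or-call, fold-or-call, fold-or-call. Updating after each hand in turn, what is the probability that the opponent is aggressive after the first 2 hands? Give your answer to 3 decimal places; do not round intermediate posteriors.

0.401

After 'fold-or-call': P(aggressive) = 0.45·0.6500 / (0.45·0.6500 + 0.75·0.3500) ≈ 0.5270
After 'fold-or-call': P(aggressive) = 0.45·0.5270 / (0.45·0.5270 + 0.75·0.4730) ≈ 0.4007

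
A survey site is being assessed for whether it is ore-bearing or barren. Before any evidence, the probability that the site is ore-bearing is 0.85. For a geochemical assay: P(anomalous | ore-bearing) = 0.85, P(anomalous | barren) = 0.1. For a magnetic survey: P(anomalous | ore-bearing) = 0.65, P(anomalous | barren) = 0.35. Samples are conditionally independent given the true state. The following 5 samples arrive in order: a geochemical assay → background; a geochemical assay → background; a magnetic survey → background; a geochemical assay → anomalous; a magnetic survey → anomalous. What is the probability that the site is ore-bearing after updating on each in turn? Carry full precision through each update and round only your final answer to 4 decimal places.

Each posterior becomes the prior for the next update.
After a geochemical assay='background': P(ore) = 0.15·0.8500 / (0.15·0.8500 + 0.9·0.1500) ≈ 0.4857
After a geochemical assay='background': P(ore) = 0.15·0.4857 / (0.15·0.4857 + 0.9·0.5143) ≈ 0.1360
After a magnetic survey='background': P(ore) = 0.35·0.1360 / (0.35·0.1360 + 0.65·0.8640) ≈ 0.0781
After a geochemical assay='anomalous': P(ore) = 0.85·0.0781 / (0.85·0.0781 + 0.1·0.9219) ≈ 0.4188
After a magnetic survey='anomalous': P(ore) = 0.65·0.4188 / (0.65·0.4188 + 0.35·0.5812) ≈ 0.5723

0.5723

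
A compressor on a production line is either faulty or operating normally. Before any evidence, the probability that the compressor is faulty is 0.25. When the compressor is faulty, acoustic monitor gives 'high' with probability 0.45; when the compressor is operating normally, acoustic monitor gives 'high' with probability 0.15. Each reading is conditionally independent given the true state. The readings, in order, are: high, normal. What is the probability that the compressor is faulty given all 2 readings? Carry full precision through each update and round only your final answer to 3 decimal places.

0.393

After 'high': P(faulty) = 0.45·0.2500 / (0.45·0.2500 + 0.15·0.7500) ≈ 0.5000
After 'normal': P(faulty) = 0.55·0.5000 / (0.55·0.5000 + 0.85·0.5000) ≈ 0.3929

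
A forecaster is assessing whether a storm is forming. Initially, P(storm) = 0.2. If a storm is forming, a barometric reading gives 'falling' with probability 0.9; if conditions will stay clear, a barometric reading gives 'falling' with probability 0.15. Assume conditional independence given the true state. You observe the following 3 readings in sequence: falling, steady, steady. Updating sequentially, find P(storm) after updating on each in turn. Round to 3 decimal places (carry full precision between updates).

0.020

Each posterior becomes the prior for the next update.
After 'falling': P(storm) = 0.9·0.2000 / (0.9·0.2000 + 0.15·0.8000) ≈ 0.6000
After 'steady': P(storm) = 0.1·0.6000 / (0.1·0.6000 + 0.85·0.4000) ≈ 0.1500
After 'steady': P(storm) = 0.1·0.1500 / (0.1·0.1500 + 0.85·0.8500) ≈ 0.0203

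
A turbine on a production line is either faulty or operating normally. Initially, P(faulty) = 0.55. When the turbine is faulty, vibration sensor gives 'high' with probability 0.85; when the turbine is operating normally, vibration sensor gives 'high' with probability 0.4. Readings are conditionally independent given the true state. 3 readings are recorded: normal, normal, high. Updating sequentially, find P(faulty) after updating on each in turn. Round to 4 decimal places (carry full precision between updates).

0.1397

After 'normal': P(faulty) = 0.15·0.5500 / (0.15·0.5500 + 0.6·0.4500) ≈ 0.2340
After 'normal': P(faulty) = 0.15·0.2340 / (0.15·0.2340 + 0.6·0.7660) ≈ 0.0710
After 'high': P(faulty) = 0.85·0.0710 / (0.85·0.0710 + 0.4·0.9290) ≈ 0.1397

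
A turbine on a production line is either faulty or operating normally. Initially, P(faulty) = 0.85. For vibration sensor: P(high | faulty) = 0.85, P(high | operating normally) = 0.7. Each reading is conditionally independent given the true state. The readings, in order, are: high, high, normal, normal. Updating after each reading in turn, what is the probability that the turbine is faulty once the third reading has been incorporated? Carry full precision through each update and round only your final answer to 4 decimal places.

Each posterior becomes the prior for the next update.
After 'high': P(faulty) = 0.85·0.8500 / (0.85·0.8500 + 0.7·0.1500) ≈ 0.8731
After 'high': P(faulty) = 0.85·0.8731 / (0.85·0.8731 + 0.7·0.1269) ≈ 0.8931
After 'normal': P(faulty) = 0.15·0.8931 / (0.15·0.8931 + 0.3·0.1069) ≈ 0.8069

0.8069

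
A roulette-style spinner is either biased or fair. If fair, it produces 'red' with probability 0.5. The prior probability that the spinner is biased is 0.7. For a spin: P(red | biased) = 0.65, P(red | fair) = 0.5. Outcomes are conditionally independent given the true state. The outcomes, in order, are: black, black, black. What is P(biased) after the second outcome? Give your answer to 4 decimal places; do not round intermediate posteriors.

0.5334

After 'black': P(biased) = 0.35·0.7000 / (0.35·0.7000 + 0.5·0.3000) ≈ 0.6203
After 'black': P(biased) = 0.35·0.6203 / (0.35·0.6203 + 0.5·0.3797) ≈ 0.5334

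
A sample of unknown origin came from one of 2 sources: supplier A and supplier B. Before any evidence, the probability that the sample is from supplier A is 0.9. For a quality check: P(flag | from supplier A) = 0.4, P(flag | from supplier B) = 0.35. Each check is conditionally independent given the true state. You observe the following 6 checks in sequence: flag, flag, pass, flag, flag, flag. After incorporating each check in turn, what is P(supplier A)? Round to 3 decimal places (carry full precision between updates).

0.942

Each posterior becomes the prior for the next update.
After 'flag': P(supplier A) = 0.4·0.9000 / (0.4·0.9000 + 0.35·0.1000) ≈ 0.9114
After 'flag': P(supplier A) = 0.4·0.9114 / (0.4·0.9114 + 0.35·0.0886) ≈ 0.9216
After 'pass': P(supplier A) = 0.6·0.9216 / (0.6·0.9216 + 0.65·0.0784) ≈ 0.9156
After 'flag': P(supplier A) = 0.4·0.9156 / (0.4·0.9156 + 0.35·0.0844) ≈ 0.9254
After 'flag': P(supplier A) = 0.4·0.9254 / (0.4·0.9254 + 0.35·0.0746) ≈ 0.9341
After 'flag': P(supplier A) = 0.4·0.9341 / (0.4·0.9341 + 0.35·0.0659) ≈ 0.9419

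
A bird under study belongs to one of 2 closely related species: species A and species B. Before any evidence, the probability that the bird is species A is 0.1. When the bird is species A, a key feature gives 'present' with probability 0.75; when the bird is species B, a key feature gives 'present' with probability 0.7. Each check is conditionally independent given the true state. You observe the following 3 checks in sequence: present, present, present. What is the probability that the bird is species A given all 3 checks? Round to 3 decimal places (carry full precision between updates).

0.120

After 'present': P(species A) = 0.75·0.1000 / (0.75·0.1000 + 0.7·0.9000) ≈ 0.1064
After 'present': P(species A) = 0.75·0.1064 / (0.75·0.1064 + 0.7·0.8936) ≈ 0.1131
After 'present': P(species A) = 0.75·0.1131 / (0.75·0.1131 + 0.7·0.8869) ≈ 0.1202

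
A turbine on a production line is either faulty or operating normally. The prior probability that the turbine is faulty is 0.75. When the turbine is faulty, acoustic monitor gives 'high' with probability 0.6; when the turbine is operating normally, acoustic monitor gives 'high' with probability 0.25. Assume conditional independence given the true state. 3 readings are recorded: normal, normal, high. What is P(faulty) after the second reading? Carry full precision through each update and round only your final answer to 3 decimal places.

0.460

After 'normal': P(faulty) = 0.4·0.7500 / (0.4·0.7500 + 0.75·0.2500) ≈ 0.6154
After 'normal': P(faulty) = 0.4·0.6154 / (0.4·0.6154 + 0.75·0.3846) ≈ 0.4604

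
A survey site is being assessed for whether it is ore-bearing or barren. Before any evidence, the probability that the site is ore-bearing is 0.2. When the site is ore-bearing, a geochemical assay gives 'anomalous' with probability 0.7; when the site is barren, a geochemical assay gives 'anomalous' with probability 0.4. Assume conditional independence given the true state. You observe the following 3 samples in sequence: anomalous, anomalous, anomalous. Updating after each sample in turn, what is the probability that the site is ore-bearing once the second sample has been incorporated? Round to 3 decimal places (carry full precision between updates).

0.434

After 'anomalous': P(ore) = 0.7·0.2000 / (0.7·0.2000 + 0.4·0.8000) ≈ 0.3043
After 'anomalous': P(ore) = 0.7·0.3043 / (0.7·0.3043 + 0.4·0.6957) ≈ 0.4336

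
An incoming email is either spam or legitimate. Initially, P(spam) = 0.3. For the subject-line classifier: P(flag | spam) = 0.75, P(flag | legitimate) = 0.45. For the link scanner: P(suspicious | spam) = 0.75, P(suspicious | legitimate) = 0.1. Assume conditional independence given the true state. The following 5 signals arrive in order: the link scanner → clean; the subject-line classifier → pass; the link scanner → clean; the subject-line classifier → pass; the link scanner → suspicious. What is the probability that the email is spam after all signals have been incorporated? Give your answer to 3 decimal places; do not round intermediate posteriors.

0.049

Apply Bayes' rule sequentially, carrying P(spam) forward.
After the link scanner='clean': P(spam) = 0.25·0.3000 / (0.25·0.3000 + 0.9·0.7000) ≈ 0.1064
After the subject-line classifier='pass': P(spam) = 0.25·0.1064 / (0.25·0.1064 + 0.55·0.8936) ≈ 0.0513
After the link scanner='clean': P(spam) = 0.25·0.0513 / (0.25·0.0513 + 0.9·0.9487) ≈ 0.0148
After the subject-line classifier='pass': P(spam) = 0.25·0.0148 / (0.25·0.0148 + 0.55·0.9852) ≈ 0.0068
After the link scanner='suspicious': P(spam) = 0.75·0.0068 / (0.75·0.0068 + 0.1·0.9932) ≈ 0.0487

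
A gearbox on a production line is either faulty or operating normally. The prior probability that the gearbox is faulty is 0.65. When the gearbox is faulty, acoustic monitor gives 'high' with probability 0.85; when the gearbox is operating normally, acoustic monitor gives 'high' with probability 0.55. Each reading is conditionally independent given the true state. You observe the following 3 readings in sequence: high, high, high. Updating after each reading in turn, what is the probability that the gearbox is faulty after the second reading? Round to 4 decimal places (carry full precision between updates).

After 'high': P(faulty) = 0.85·0.6500 / (0.85·0.6500 + 0.55·0.3500) ≈ 0.7416
After 'high': P(faulty) = 0.85·0.7416 / (0.85·0.7416 + 0.55·0.2584) ≈ 0.8160

0.8160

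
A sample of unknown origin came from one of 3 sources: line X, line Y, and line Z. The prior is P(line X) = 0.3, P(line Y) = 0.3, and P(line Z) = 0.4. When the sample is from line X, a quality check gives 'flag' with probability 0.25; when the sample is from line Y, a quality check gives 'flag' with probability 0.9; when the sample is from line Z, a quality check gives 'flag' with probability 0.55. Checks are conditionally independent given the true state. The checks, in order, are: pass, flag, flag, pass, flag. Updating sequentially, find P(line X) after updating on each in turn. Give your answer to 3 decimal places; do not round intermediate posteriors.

Apply Bayes' rule sequentially, carrying P(line X) forward.
After 'pass': normaliser = 0.75·0.3000 + 0.1·0.3000 + 0.45·0.4000; P(line X) ≈ 0.5172, P(line Y) ≈ 0.0690, P(line Z) ≈ 0.4138
After 'flag': normaliser = 0.25·0.5172 + 0.9·0.0690 + 0.55·0.4138; P(line X) ≈ 0.3086, P(line Y) ≈ 0.1481, P(line Z) ≈ 0.5432
After 'flag': normaliser = 0.25·0.3086 + 0.9·0.1481 + 0.55·0.5432; P(line X) ≈ 0.1515, P(line Y) ≈ 0.2618, P(line Z) ≈ 0.5867
After 'pass': normaliser = 0.75·0.1515 + 0.1·0.2618 + 0.45·0.5867; P(line X) ≈ 0.2814, P(line Y) ≈ 0.0648, P(line Z) ≈ 0.6538
After 'flag': normaliser = 0.25·0.2814 + 0.9·0.0648 + 0.55·0.6538; P(line X) ≈ 0.1441, P(line Y) ≈ 0.1195, P(line Z) ≈ 0.7364

0.144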